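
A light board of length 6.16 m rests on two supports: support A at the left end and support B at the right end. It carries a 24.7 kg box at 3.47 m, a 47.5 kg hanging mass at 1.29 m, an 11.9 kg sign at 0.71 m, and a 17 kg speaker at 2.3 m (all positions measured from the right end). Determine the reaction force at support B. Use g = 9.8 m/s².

R_B ≈ 681 N

Take moments about support A.
Box: 24.7 × 9.8 = 242.1 N down at 3.47 m → arm 2.69 m, τ = 242.1 × 2.69 = 651.2 N·m clockwise.
Hanging mass: 47.5 × 9.8 = 465.5 N down at 1.29 m → arm 4.87 m, τ = 465.5 × 4.87 = 2267 N·m clockwise.
Sign: 11.9 × 9.8 = 116.6 N down at 0.71 m → arm 5.45 m, τ = 116.6 × 5.45 = 635.5 N·m clockwise.
Speaker: 17 × 9.8 = 166.6 N down at 2.3 m → arm 3.86 m, τ = 166.6 × 3.86 = 643.1 N·m clockwise.
Net load moment about support A = 4197 N·m clockwise.
Reaction R at support B is upward at 0 m, arm 6.16 m → moment R × 6.16 counterclockwise.
For rotational equilibrium, R × 6.16 = 4197, so R = 681 N.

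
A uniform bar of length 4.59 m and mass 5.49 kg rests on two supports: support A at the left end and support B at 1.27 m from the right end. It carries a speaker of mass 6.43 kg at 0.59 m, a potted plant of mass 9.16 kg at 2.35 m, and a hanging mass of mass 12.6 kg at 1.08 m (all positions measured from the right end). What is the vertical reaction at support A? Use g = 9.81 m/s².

R_A ≈ 25.9 N

Taking torques about support B:
Beam weight: 5.49 × 9.81 = 53.86 N down at 2.295 m → arm 1.025 m, τ = 53.86 × 1.025 = 55.21 N·m counterclockwise.
Speaker: 6.43 × 9.81 = 63.08 N down at 0.59 m → arm 0.68 m, τ = 63.08 × 0.68 = 42.89 N·m clockwise.
Potted plant: 9.16 × 9.81 = 89.86 N down at 2.35 m → arm 1.08 m, τ = 89.86 × 1.08 = 97.05 N·m counterclockwise.
Hanging mass: 12.6 × 9.81 = 123.6 N down at 1.08 m → arm 0.19 m, τ = 123.6 × 0.19 = 23.48 N·m clockwise.
Net load moment about support B = 85.89 N·m counterclockwise.
Reaction R at support A is upward at 4.59 m, arm 3.32 m → moment R × 3.32 clockwise.
For rotational equilibrium, R × 3.32 = 85.89, so R = 25.9 N.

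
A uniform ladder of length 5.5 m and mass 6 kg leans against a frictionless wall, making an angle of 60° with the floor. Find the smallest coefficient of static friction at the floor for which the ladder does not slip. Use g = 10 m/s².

μ_min ≈ 0.289

Take moments about the foot of the ladder.
Ladder weight 6×10 = 60 N acts at 2.75 m along the ladder; its horizontal arm is 2.75·cos60° = 1.375 m → τ = 82.5 N·m clockwise.
Wall normal N acts horizontally at the top; its moment arm is the height L sinθ = 5.5·sin60° = 4.763 m, counterclockwise.
For rotational equilibrium, N × 4.763 = 82.5, so N = 17.32 N.
ΣFx = 0 ⇒ f = N_wall = 17.32 N. ΣFy = 0 ⇒ N_floor = 60 N.
μ_min = f / N_floor = 17.32 / 60 = 0.289.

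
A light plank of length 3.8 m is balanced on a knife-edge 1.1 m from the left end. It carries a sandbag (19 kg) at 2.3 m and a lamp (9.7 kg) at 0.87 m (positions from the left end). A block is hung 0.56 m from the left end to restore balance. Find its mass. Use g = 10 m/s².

Sum moments about the knife-edge (at 1.1 m from the left end) (the support reaction has zero arm there).
Sandbag: 19 × 10 = 190 N down at 2.3 m → arm 1.2 m, τ = 190 × 1.2 = 228 N·m clockwise.
Lamp: 9.7 × 10 = 97 N down at 0.87 m → arm 0.23 m, τ = 97 × 0.23 = 22.31 N·m counterclockwise.
Net moment of known loads = 205.7 N·m clockwise.
An unknown mass m at 0.56 m has arm 0.54 m; its moment is m·g·0.54 counterclockwise.
Στ = 0 ⇒ m × 10 × 0.54 = 205.7 ⇒ m = 205.7 / (10 × 0.54) = 38.1 kg.

m ≈ 38.1 kg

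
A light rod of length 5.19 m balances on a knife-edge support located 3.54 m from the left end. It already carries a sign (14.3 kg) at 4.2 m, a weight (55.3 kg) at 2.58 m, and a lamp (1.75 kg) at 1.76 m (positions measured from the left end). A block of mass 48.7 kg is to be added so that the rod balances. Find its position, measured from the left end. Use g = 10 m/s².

x ≈ 4.5 m from the left end

Take moments about the knife-edge support (at 3.54 m from the left end).
Sign: 14.3 × 10 = 143 N down at 4.2 m → arm 0.66 m, τ = 143 × 0.66 = 94.38 N·m clockwise.
Weight: 55.3 × 10 = 553 N down at 2.58 m → arm 0.96 m, τ = 553 × 0.96 = 530.9 N·m counterclockwise.
Lamp: 1.75 × 10 = 17.5 N down at 1.76 m → arm 1.78 m, τ = 17.5 × 1.78 = 31.15 N·m counterclockwise.
Net moment of existing loads = 467.7 N·m counterclockwise.
The block weighs 48.7 × 10 = 487 N and must supply an equal clockwise moment, so its lever arm about the knife-edge support is 467.7 / 487 = 0.96 m.
That puts it at 3.54 + 0.96 = 4.5 m from the left end.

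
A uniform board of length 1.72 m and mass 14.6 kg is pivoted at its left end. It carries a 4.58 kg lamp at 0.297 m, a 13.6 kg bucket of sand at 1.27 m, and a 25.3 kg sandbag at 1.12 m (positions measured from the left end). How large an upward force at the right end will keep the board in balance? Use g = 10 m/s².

Taking torques about the left end:
Beam weight: 14.6 × 10 = 146 N down at 0.86 m → arm 0.86 m, τ = 146 × 0.86 = 125.6 N·m clockwise.
Lamp: 4.58 × 10 = 45.8 N down at 0.297 m → arm 0.297 m, τ = 45.8 × 0.297 = 13.6 N·m clockwise.
Bucket of sand: 13.6 × 10 = 136 N down at 1.27 m → arm 1.27 m, τ = 136 × 1.27 = 172.7 N·m clockwise.
Sandbag: 25.3 × 10 = 253 N down at 1.12 m → arm 1.12 m, τ = 253 × 1.12 = 283.4 N·m clockwise.
Net moment of the loads = 595.3 N·m clockwise.
The upward force F acts at the right end, arm 1.72 m, giving F × 1.72 counterclockwise.
Setting net torque to zero: F × 1.72 = 595.3 → F = 595.3 / 1.72 = 346 N.

F ≈ 346 N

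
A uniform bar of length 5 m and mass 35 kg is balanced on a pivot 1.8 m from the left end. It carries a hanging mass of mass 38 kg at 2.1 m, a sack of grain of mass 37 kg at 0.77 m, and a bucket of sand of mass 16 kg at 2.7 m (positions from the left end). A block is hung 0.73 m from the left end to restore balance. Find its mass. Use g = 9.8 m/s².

m ≈ 11.4 kg

Choose the pivot (at 1.8 m from the left end) as the axis so the support reaction has zero arm there.
Beam weight: 35 × 9.8 = 343 N down at 2.5 m → arm 0.7 m, τ = 343 × 0.7 = 240.1 N·m clockwise.
Hanging mass: 38 × 9.8 = 372.4 N down at 2.1 m → arm 0.3 m, τ = 372.4 × 0.3 = 111.7 N·m clockwise.
Sack of grain: 37 × 9.8 = 362.6 N down at 0.77 m → arm 1.03 m, τ = 362.6 × 1.03 = 373.5 N·m counterclockwise.
Bucket of sand: 16 × 9.8 = 156.8 N down at 2.7 m → arm 0.9 m, τ = 156.8 × 0.9 = 141.1 N·m clockwise.
Net moment of known loads = 119.4 N·m clockwise.
An unknown mass m at 0.73 m has arm 1.07 m; its moment is m·g·1.07 counterclockwise.
Στ = 0 ⇒ m × 9.8 × 1.07 = 119.4 ⇒ m = 119.4 / (9.8 × 1.07) = 11.4 kg.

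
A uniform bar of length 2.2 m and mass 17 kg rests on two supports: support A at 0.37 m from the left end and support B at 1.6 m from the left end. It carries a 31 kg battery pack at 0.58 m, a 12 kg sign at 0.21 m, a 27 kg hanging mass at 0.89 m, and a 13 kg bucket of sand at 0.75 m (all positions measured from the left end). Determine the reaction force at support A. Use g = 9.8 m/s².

R_A ≈ 693 N

About support B:
Beam weight: 17 × 9.8 = 166.6 N down at 1.1 m → arm 0.5 m, τ = 166.6 × 0.5 = 83.3 N·m counterclockwise.
Battery pack: 31 × 9.8 = 303.8 N down at 0.58 m → arm 1.02 m, τ = 303.8 × 1.02 = 309.9 N·m counterclockwise.
Sign: 12 × 9.8 = 117.6 N down at 0.21 m → arm 1.39 m, τ = 117.6 × 1.39 = 163.5 N·m counterclockwise.
Hanging mass: 27 × 9.8 = 264.6 N down at 0.89 m → arm 0.71 m, τ = 264.6 × 0.71 = 187.9 N·m counterclockwise.
Bucket of sand: 13 × 9.8 = 127.4 N down at 0.75 m → arm 0.85 m, τ = 127.4 × 0.85 = 108.3 N·m counterclockwise.
Net load moment about support B = 852.9 N·m counterclockwise.
Reaction R at support A is upward at 0.37 m, arm 1.23 m → moment R × 1.23 clockwise.
Balancing moments: R × 1.23 = 852.9, giving R = 693 N.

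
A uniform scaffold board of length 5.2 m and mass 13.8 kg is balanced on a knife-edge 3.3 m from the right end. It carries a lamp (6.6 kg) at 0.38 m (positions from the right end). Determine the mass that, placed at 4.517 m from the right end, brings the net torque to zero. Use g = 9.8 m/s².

Choose the knife-edge (at 3.3 m from the right end) as the axis so the support reaction has zero arm there.
Beam weight: 13.8 × 9.8 = 135.2 N down at 2.6 m → arm 0.7 m, τ = 135.2 × 0.7 = 94.64 N·m clockwise.
Lamp: 6.6 × 9.8 = 64.68 N down at 0.38 m → arm 2.92 m, τ = 64.68 × 2.92 = 188.9 N·m clockwise.
Net moment of known loads = 283.5 N·m clockwise.
An unknown mass m at 4.517 m has arm 1.217 m; its moment is m·g·1.217 counterclockwise.
Setting net torque to zero: m × 9.8 × 1.217 = 283.5 → m = 283.5 / (9.8 × 1.217) = 23.8 kg.

m ≈ 23.8 kg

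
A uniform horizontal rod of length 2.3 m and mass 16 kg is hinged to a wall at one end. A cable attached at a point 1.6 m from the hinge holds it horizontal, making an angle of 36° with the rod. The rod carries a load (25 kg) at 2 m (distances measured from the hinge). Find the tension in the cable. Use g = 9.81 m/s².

T ≈ 713 N

Taking torques about the hinge:
Beam weight: 16 × 9.81 = 157 N down at 1.15 m → arm 1.15 m, τ = 157 × 1.15 = 180.5 N·m clockwise.
Load: 25 × 9.81 = 245.2 N down at 2 m → arm 2 m, τ = 245.2 × 2 = 490.4 N·m clockwise.
Total clockwise load moment = 670.9 N·m.
The cable tension T acts at 1.6 m; only its component perpendicular to the rod, T sinθ, produces torque. sin 36° = 0.5878.
Balancing moments: T × 1.6 × 0.5878 = 670.9, giving T = 670.9 / 0.9405 = 713 N.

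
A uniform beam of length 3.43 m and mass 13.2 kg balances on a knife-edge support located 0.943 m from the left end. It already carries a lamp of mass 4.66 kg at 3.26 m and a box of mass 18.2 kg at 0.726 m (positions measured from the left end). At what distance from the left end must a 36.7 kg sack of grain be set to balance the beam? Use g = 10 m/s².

x ≈ 0.479 m from the left end

Sum moments about the knife-edge support (at 0.943 m from the left end) (the support reaction has zero arm there).
Beam weight: 13.2 × 10 = 132 N down at 1.715 m → arm 0.772 m, τ = 132 × 0.772 = 101.9 N·m clockwise.
Lamp: 4.66 × 10 = 46.6 N down at 3.26 m → arm 2.317 m, τ = 46.6 × 2.317 = 108 N·m clockwise.
Box: 18.2 × 10 = 182 N down at 0.726 m → arm 0.217 m, τ = 182 × 0.217 = 39.49 N·m counterclockwise.
Net moment of existing loads = 170.4 N·m clockwise.
The sack of grain weighs 36.7 × 10 = 367 N and must supply an equal counterclockwise moment, so its lever arm about the knife-edge support is 170.4 / 367 = 0.464 m.
That puts it at 0.943 − 0.464 = 0.479 m from the left end.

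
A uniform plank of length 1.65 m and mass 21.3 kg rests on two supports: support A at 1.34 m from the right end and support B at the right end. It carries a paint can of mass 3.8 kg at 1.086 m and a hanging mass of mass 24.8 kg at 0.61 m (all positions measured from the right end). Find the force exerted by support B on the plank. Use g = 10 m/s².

Choose support A as the axis so its reaction then has zero moment arm.
Beam weight: 21.3 × 10 = 213 N down at 0.825 m → arm 0.515 m, τ = 213 × 0.515 = 109.7 N·m clockwise.
Paint can: 3.8 × 10 = 38 N down at 1.086 m → arm 0.254 m, τ = 38 × 0.254 = 9.652 N·m clockwise.
Hanging mass: 24.8 × 10 = 248 N down at 0.61 m → arm 0.73 m, τ = 248 × 0.73 = 181 N·m clockwise.
Net load moment about support A = 300.4 N·m clockwise.
Reaction R at support B is upward at 0 m, arm 1.34 m → moment R × 1.34 counterclockwise.
Στ = 0 ⇒ R × 1.34 = 300.4 ⇒ R = 224 N.

R_B ≈ 224 N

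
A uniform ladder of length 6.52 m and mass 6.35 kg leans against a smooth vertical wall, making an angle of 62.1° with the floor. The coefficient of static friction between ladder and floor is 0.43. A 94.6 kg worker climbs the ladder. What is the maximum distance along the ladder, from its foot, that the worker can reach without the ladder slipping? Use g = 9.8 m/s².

d ≈ 5.43 m

Taking torques about the foot of the ladder:
Ladder weight 6.35×9.8 = 62.23 N acts at 3.26 m along the ladder; its horizontal arm is 3.26·cos62.1° = 1.525 m → τ = 94.9 N·m clockwise.
Worker weight 94.6×9.8 = 927.1 N at distance d → arm d·cos62.1° → τ = 927.1·d·0.4679 clockwise.
Wall normal N at the top has arm L sinθ = 5.762 m counterclockwise, so Στ = 0 gives N·5.762 = 94.9 + 433.8·d.
ΣFy = 0 ⇒ N_floor = 989.3 N, so the maximum friction is μ_s·N_floor = 0.43×989.3 = 425.4 N. ΣFx = 0 ⇒ N_wall = f, so at the slipping point N = 425.4 N.
Substituting: 425.4×5.762 = 94.9 + 433.8·d ⇒ d = (2451 − 94.9) / 433.8 = 5.43 m.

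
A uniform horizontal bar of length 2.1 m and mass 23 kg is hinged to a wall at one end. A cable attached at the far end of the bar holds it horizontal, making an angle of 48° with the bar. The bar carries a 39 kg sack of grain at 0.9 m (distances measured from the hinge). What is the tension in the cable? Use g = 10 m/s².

T ≈ 380 N

Choose the hinge as the axis so the unknown hinge reaction has zero arm there.
Beam weight: 23 × 10 = 230 N down at 1.05 m → arm 1.05 m, τ = 230 × 1.05 = 241.5 N·m clockwise.
Sack of grain: 39 × 10 = 390 N down at 0.9 m → arm 0.9 m, τ = 390 × 0.9 = 351 N·m clockwise.
Total clockwise load moment = 592.5 N·m.
The cable tension T acts at 2.1 m; only its component perpendicular to the bar, T sinθ, produces torque. sin 48° = 0.7431.
Στ = 0 ⇒ T × 2.1 × 0.7431 = 592.5 ⇒ T = 592.5 / 1.561 = 380 N.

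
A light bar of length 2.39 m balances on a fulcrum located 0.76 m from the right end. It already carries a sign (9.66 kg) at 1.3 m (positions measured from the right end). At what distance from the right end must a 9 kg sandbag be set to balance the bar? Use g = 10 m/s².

x ≈ 0.18 m from the right end

Take moments about the fulcrum (at 0.76 m from the right end).
Sign: 9.66 × 10 = 96.6 N down at 1.3 m → arm 0.54 m, τ = 96.6 × 0.54 = 52.16 N·m counterclockwise.
Net moment of existing loads = 52.16 N·m counterclockwise.
The sandbag weighs 9 × 10 = 90 N and must supply an equal clockwise moment, so its lever arm about the fulcrum is 52.16 / 90 = 0.58 m.
That puts it at 0.76 − 0.58 = 0.18 m from the right end.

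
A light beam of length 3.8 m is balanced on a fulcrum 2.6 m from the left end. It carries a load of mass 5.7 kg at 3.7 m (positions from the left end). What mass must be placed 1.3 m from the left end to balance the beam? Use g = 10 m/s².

Take moments about the fulcrum (at 2.6 m from the left end).
Load: 5.7 × 10 = 57 N down at 3.7 m → arm 1.1 m, τ = 57 × 1.1 = 62.7 N·m clockwise.
Net moment of known loads = 62.7 N·m clockwise.
An unknown mass m at 1.3 m has arm 1.3 m; its moment is m·g·1.3 counterclockwise.
Στ = 0 ⇒ m × 10 × 1.3 = 62.7 ⇒ m = 62.7 / (10 × 1.3) = 4.82 kg.

m ≈ 4.82 kg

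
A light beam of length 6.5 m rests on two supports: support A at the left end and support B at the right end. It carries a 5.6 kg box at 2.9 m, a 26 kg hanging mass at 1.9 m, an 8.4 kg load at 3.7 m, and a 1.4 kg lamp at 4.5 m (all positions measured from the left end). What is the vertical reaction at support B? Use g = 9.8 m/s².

R_B ≈ 155 N

Take moments about support A.
Box: 5.6 × 9.8 = 54.88 N down at 2.9 m → arm 2.9 m, τ = 54.88 × 2.9 = 159.2 N·m clockwise.
Hanging mass: 26 × 9.8 = 254.8 N down at 1.9 m → arm 1.9 m, τ = 254.8 × 1.9 = 484.1 N·m clockwise.
Load: 8.4 × 9.8 = 82.32 N down at 3.7 m → arm 3.7 m, τ = 82.32 × 3.7 = 304.6 N·m clockwise.
Lamp: 1.4 × 9.8 = 13.72 N down at 4.5 m → arm 4.5 m, τ = 13.72 × 4.5 = 61.74 N·m clockwise.
Net load moment about support A = 1010 N·m clockwise.
Reaction R at support B is upward at 6.5 m, arm 6.5 m → moment R × 6.5 counterclockwise.
Balancing moments: R × 6.5 = 1010, giving R = 155 N.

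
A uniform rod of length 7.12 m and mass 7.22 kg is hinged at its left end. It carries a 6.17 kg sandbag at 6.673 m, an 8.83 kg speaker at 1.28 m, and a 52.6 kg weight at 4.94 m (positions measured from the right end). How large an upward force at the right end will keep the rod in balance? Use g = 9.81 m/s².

Choose the left end as the axis so the unknown pivot reaction has zero arm there.
Beam weight: 7.22 × 9.81 = 70.83 N down at 3.56 m → arm 3.56 m, τ = 70.83 × 3.56 = 252.2 N·m clockwise.
Sandbag: 6.17 × 9.81 = 60.53 N down at 6.673 m → arm 0.447 m, τ = 60.53 × 0.447 = 27.06 N·m clockwise.
Speaker: 8.83 × 9.81 = 86.62 N down at 1.28 m → arm 5.84 m, τ = 86.62 × 5.84 = 505.9 N·m clockwise.
Weight: 52.6 × 9.81 = 516 N down at 4.94 m → arm 2.18 m, τ = 516 × 2.18 = 1125 N·m clockwise.
Net moment of the loads = 1910 N·m clockwise.
The upward force F acts at the right end, arm 7.12 m, giving F × 7.12 counterclockwise.
For rotational equilibrium, F × 7.12 = 1910, so F = 1910 / 7.12 = 268 N.

F ≈ 268 N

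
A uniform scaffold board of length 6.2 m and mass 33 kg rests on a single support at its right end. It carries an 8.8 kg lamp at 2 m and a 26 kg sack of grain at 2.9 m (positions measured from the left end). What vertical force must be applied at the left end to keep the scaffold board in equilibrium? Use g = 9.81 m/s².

Choose the right end as the axis so the unknown pivot reaction has zero arm there.
Beam weight: 33 × 9.81 = 323.7 N down at 3.1 m → arm 3.1 m, τ = 323.7 × 3.1 = 1003 N·m counterclockwise.
Lamp: 8.8 × 9.81 = 86.33 N down at 2 m → arm 4.2 m, τ = 86.33 × 4.2 = 362.6 N·m counterclockwise.
Sack of grain: 26 × 9.81 = 255.1 N down at 2.9 m → arm 3.3 m, τ = 255.1 × 3.3 = 841.8 N·m counterclockwise.
Net moment of the loads = 2207 N·m counterclockwise.
The upward force F acts at the left end, arm 6.2 m, giving F × 6.2 clockwise.
Balancing moments: F × 6.2 = 2207, giving F = 2207 / 6.2 = 356 N.

F ≈ 356 N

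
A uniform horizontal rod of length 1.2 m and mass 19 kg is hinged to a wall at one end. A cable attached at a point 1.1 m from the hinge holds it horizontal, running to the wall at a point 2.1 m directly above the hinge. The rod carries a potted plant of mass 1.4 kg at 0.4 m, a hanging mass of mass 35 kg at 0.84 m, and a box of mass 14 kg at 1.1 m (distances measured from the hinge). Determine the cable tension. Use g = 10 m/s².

T ≈ 583 N

Choose the hinge as the axis so the unknown hinge reaction has zero arm there.
Beam weight: 19 × 10 = 190 N down at 0.6 m → arm 0.6 m, τ = 190 × 0.6 = 114 N·m clockwise.
Potted plant: 1.4 × 10 = 14 N down at 0.4 m → arm 0.4 m, τ = 14 × 0.4 = 5.6 N·m clockwise.
Hanging mass: 35 × 10 = 350 N down at 0.84 m → arm 0.84 m, τ = 350 × 0.84 = 294 N·m clockwise.
Box: 14 × 10 = 140 N down at 1.1 m → arm 1.1 m, τ = 140 × 1.1 = 154 N·m clockwise.
Total clockwise load moment = 567.6 N·m.
The cable tension T acts at 1.1 m; only its component perpendicular to the rod, T sinθ, produces torque. sinθ = h/√(h²+d²) = 2.1/√(2.1²+1.1²) = 0.8858.
For rotational equilibrium, T × 1.1 × 0.8858 = 567.6, so T = 567.6 / 0.9744 = 583 N.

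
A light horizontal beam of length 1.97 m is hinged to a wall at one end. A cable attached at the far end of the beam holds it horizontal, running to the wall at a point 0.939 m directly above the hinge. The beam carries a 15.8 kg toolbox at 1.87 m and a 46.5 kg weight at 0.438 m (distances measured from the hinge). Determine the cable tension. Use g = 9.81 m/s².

T ≈ 578 N

Taking torques about the hinge:
Toolbox: 15.8 × 9.81 = 155 N down at 1.87 m → arm 1.87 m, τ = 155 × 1.87 = 289.9 N·m clockwise.
Weight: 46.5 × 9.81 = 456.2 N down at 0.438 m → arm 0.438 m, τ = 456.2 × 0.438 = 199.8 N·m clockwise.
Total clockwise load moment = 489.7 N·m.
The cable tension T acts at 1.97 m; only its component perpendicular to the beam, T sinθ, produces torque. sinθ = h/√(h²+d²) = 0.939/√(0.939²+1.97²) = 0.4303.
Setting net torque to zero: T × 1.97 × 0.4303 = 489.7 → T = 489.7 / 0.8477 = 578 N.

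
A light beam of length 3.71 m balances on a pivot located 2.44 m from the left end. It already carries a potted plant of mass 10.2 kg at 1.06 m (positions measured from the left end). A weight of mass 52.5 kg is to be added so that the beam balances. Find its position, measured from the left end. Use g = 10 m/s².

x ≈ 2.71 m from the left end

About the pivot (at 2.44 m from the left end):
Potted plant: 10.2 × 10 = 102 N down at 1.06 m → arm 1.38 m, τ = 102 × 1.38 = 140.8 N·m counterclockwise.
Net moment of existing loads = 140.8 N·m counterclockwise.
The weight weighs 52.5 × 10 = 525 N and must supply an equal clockwise moment, so its lever arm about the pivot is 140.8 / 525 = 0.268 m.
That puts it at 2.44 + 0.268 = 2.71 m from the left end.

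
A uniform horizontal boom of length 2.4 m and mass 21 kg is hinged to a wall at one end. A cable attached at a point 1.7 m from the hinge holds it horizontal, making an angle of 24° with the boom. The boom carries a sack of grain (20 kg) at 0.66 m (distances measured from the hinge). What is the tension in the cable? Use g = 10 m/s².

Take moments about the hinge.
Beam weight: 21 × 10 = 210 N down at 1.2 m → arm 1.2 m, τ = 210 × 1.2 = 252 N·m clockwise.
Sack of grain: 20 × 10 = 200 N down at 0.66 m → arm 0.66 m, τ = 200 × 0.66 = 132 N·m clockwise.
Total clockwise load moment = 384 N·m.
The cable tension T acts at 1.7 m; only its component perpendicular to the boom, T sinθ, produces torque. sin 24° = 0.4067.
Balancing moments: T × 1.7 × 0.4067 = 384, giving T = 384 / 0.6914 = 555 N.

T ≈ 555 N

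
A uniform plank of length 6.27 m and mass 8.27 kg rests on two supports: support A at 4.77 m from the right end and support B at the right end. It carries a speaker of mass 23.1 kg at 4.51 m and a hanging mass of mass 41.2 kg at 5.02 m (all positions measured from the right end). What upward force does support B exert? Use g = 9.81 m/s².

About support A:
Beam weight: 8.27 × 9.81 = 81.13 N down at 3.135 m → arm 1.635 m, τ = 81.13 × 1.635 = 132.6 N·m clockwise.
Speaker: 23.1 × 9.81 = 226.6 N down at 4.51 m → arm 0.26 m, τ = 226.6 × 0.26 = 58.92 N·m clockwise.
Hanging mass: 41.2 × 9.81 = 404.2 N down at 5.02 m → arm 0.25 m, τ = 404.2 × 0.25 = 101 N·m counterclockwise.
Net load moment about support A = 90.52 N·m clockwise.
Reaction R at support B is upward at 0 m, arm 4.77 m → moment R × 4.77 counterclockwise.
For rotational equilibrium, R × 4.77 = 90.52, so R = 19 N.

R_B ≈ 19 N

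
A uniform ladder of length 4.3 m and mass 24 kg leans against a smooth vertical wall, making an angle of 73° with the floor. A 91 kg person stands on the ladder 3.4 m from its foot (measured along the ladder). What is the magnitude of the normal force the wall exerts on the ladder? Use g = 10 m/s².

N_wall ≈ 257 N

Sum moments about the foot of the ladder (the floor normal and friction both act there and drop out).
Ladder weight 24×10 = 240 N acts at 2.15 m along the ladder; its horizontal arm is 2.15·cos73° = 0.6286 m → τ = 150.9 N·m clockwise.
Person: 91×10 = 910 N at 3.4 m → arm 0.9941 m → τ = 904.6 N·m clockwise.
Wall normal N acts horizontally at the top; its moment arm is the height L sinθ = 4.3·sin73° = 4.112 m, counterclockwise.
Balancing moments: N × 4.112 = 1056, giving N = 257 N.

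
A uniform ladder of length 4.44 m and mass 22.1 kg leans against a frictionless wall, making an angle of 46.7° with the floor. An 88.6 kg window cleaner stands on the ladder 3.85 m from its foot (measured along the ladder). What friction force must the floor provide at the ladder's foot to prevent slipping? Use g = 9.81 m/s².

Sum moments about the foot of the ladder (the floor normal and friction both act there and drop out).
Ladder weight 22.1×9.81 = 216.8 N acts at 2.22 m along the ladder; its horizontal arm is 2.22·cos46.7° = 1.523 m → τ = 330.2 N·m clockwise.
Window cleaner: 88.6×9.81 = 869.2 N at 3.85 m → arm 2.64 m → τ = 2295 N·m clockwise.
Wall normal N acts horizontally at the top; its moment arm is the height L sinθ = 4.44·sin46.7° = 3.231 m, counterclockwise.
Setting net torque to zero: N × 3.231 = 2625 → N = 812 N.
ΣFx = 0: friction at the foot balances the wall's push, so f = N_wall = 812 N.

f ≈ 812 N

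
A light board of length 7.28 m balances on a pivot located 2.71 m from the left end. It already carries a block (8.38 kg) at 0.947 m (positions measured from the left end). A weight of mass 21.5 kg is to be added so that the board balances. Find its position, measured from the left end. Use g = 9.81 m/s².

x ≈ 3.4 m from the left end

Sum moments about the pivot (at 2.71 m from the left end) (the support reaction has zero arm there).
Block: 8.38 × 9.81 = 82.21 N down at 0.947 m → arm 1.763 m, τ = 82.21 × 1.763 = 144.9 N·m counterclockwise.
Net moment of existing loads = 144.9 N·m counterclockwise.
The weight weighs 21.5 × 9.81 = 210.9 N and must supply an equal clockwise moment, so its lever arm about the pivot is 144.9 / 210.9 = 0.687 m.
That puts it at 2.71 + 0.687 = 3.4 m from the left end.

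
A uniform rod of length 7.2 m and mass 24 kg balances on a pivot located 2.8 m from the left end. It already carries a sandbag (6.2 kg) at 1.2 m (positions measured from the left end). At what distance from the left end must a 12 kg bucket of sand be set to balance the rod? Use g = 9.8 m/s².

Choose the pivot (at 2.8 m from the left end) as the axis so the support reaction has zero arm there.
Beam weight: 24 × 9.8 = 235.2 N down at 3.6 m → arm 0.8 m, τ = 235.2 × 0.8 = 188.2 N·m clockwise.
Sandbag: 6.2 × 9.8 = 60.76 N down at 1.2 m → arm 1.6 m, τ = 60.76 × 1.6 = 97.22 N·m counterclockwise.
Net moment of existing loads = 90.98 N·m clockwise.
The bucket of sand weighs 12 × 9.8 = 117.6 N and must supply an equal counterclockwise moment, so its lever arm about the pivot is 90.98 / 117.6 = 0.774 m.
That puts it at 2.8 − 0.774 = 2.03 m from the left end.

x ≈ 2.03 m from the left end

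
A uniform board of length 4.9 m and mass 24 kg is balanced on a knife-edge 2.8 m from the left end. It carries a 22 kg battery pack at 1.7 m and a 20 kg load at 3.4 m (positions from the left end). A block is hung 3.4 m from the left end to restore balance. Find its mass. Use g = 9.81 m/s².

Sum moments about the knife-edge (at 2.8 m from the left end) (the support reaction has zero arm there).
Beam weight: 24 × 9.81 = 235.4 N down at 2.45 m → arm 0.35 m, τ = 235.4 × 0.35 = 82.39 N·m counterclockwise.
Battery pack: 22 × 9.81 = 215.8 N down at 1.7 m → arm 1.1 m, τ = 215.8 × 1.1 = 237.4 N·m counterclockwise.
Load: 20 × 9.81 = 196.2 N down at 3.4 m → arm 0.6 m, τ = 196.2 × 0.6 = 117.7 N·m clockwise.
Net moment of known loads = 202.1 N·m counterclockwise.
An unknown mass m at 3.4 m has arm 0.6 m; its moment is m·g·0.6 clockwise.
Setting net torque to zero: m × 9.81 × 0.6 = 202.1 → m = 202.1 / (9.81 × 0.6) = 34.3 kg.

m ≈ 34.3 kg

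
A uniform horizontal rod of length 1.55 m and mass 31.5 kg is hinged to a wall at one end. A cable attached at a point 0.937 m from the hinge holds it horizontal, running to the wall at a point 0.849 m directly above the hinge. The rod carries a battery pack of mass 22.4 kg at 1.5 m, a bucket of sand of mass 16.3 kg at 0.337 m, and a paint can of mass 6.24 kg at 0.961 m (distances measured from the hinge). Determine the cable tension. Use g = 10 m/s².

Take moments about the hinge.
Beam weight: 31.5 × 10 = 315 N down at 0.775 m → arm 0.775 m, τ = 315 × 0.775 = 244.1 N·m clockwise.
Battery pack: 22.4 × 10 = 224 N down at 1.5 m → arm 1.5 m, τ = 224 × 1.5 = 336 N·m clockwise.
Bucket of sand: 16.3 × 10 = 163 N down at 0.337 m → arm 0.337 m, τ = 163 × 0.337 = 54.93 N·m clockwise.
Paint can: 6.24 × 10 = 62.4 N down at 0.961 m → arm 0.961 m, τ = 62.4 × 0.961 = 59.97 N·m clockwise.
Total clockwise load moment = 695 N·m.
The cable tension T acts at 0.937 m; only its component perpendicular to the rod, T sinθ, produces torque. sinθ = h/√(h²+d²) = 0.849/√(0.849²+0.937²) = 0.6715.
Στ = 0 ⇒ T × 0.937 × 0.6715 = 695 ⇒ T = 695 / 0.6292 = 1100 N.

T ≈ 1100 N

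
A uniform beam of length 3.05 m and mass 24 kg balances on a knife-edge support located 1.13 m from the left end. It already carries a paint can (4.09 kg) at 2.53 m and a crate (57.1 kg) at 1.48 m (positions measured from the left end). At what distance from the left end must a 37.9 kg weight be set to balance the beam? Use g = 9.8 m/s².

Sum moments about the knife-edge support (at 1.13 m from the left end) (the support reaction has zero arm there).
Beam weight: 24 × 9.8 = 235.2 N down at 1.525 m → arm 0.395 m, τ = 235.2 × 0.395 = 92.9 N·m clockwise.
Paint can: 4.09 × 9.8 = 40.08 N down at 2.53 m → arm 1.4 m, τ = 40.08 × 1.4 = 56.11 N·m clockwise.
Crate: 57.1 × 9.8 = 559.6 N down at 1.48 m → arm 0.35 m, τ = 559.6 × 0.35 = 195.9 N·m clockwise.
Net moment of existing loads = 344.9 N·m clockwise.
The weight weighs 37.9 × 9.8 = 371.4 N and must supply an equal counterclockwise moment, so its lever arm about the knife-edge support is 344.9 / 371.4 = 0.929 m.
That puts it at 1.13 − 0.929 = 0.201 m from the left end.

x ≈ 0.201 m from the left end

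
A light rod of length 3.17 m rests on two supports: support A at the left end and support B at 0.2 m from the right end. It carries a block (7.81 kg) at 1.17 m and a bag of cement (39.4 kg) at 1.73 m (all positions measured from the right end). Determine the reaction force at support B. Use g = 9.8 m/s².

Take moments about support A.
Block: 7.81 × 9.8 = 76.54 N down at 1.17 m → arm 2 m, τ = 76.54 × 2 = 153.1 N·m clockwise.
Bag of cement: 39.4 × 9.8 = 386.1 N down at 1.73 m → arm 1.44 m, τ = 386.1 × 1.44 = 556 N·m clockwise.
Net load moment about support A = 709.1 N·m clockwise.
Reaction R at support B is upward at 0.2 m, arm 2.97 m → moment R × 2.97 counterclockwise.
Στ = 0 ⇒ R × 2.97 = 709.1 ⇒ R = 239 N.

R_B ≈ 239 N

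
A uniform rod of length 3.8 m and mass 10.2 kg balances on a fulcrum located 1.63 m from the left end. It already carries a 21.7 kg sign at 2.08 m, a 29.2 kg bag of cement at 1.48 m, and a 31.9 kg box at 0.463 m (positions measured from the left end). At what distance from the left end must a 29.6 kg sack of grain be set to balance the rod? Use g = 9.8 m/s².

About the fulcrum (at 1.63 m from the left end):
Beam weight: 10.2 × 9.8 = 99.96 N down at 1.9 m → arm 0.27 m, τ = 99.96 × 0.27 = 26.99 N·m clockwise.
Sign: 21.7 × 9.8 = 212.7 N down at 2.08 m → arm 0.45 m, τ = 212.7 × 0.45 = 95.72 N·m clockwise.
Bag of cement: 29.2 × 9.8 = 286.2 N down at 1.48 m → arm 0.15 m, τ = 286.2 × 0.15 = 42.93 N·m counterclockwise.
Box: 31.9 × 9.8 = 312.6 N down at 0.463 m → arm 1.167 m, τ = 312.6 × 1.167 = 364.8 N·m counterclockwise.
Net moment of existing loads = 285 N·m counterclockwise.
The sack of grain weighs 29.6 × 9.8 = 290.1 N and must supply an equal clockwise moment, so its lever arm about the fulcrum is 285 / 290.1 = 0.982 m.
That puts it at 1.63 + 0.982 = 2.61 m from the left end.

x ≈ 2.61 m from the left end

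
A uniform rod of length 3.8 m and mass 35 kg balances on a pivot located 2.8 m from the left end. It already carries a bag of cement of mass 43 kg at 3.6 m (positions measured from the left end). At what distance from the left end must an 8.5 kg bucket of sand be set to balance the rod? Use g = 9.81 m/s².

About the pivot (at 2.8 m from the left end):
Beam weight: 35 × 9.81 = 343.4 N down at 1.9 m → arm 0.9 m, τ = 343.4 × 0.9 = 309.1 N·m counterclockwise.
Bag of cement: 43 × 9.81 = 421.8 N down at 3.6 m → arm 0.8 m, τ = 421.8 × 0.8 = 337.4 N·m clockwise.
Net moment of existing loads = 28.3 N·m clockwise.
The bucket of sand weighs 8.5 × 9.81 = 83.39 N and must supply an equal counterclockwise moment, so its lever arm about the pivot is 28.3 / 83.39 = 0.339 m.
That puts it at 2.8 − 0.339 = 2.46 m from the left end.

x ≈ 2.46 m from the left end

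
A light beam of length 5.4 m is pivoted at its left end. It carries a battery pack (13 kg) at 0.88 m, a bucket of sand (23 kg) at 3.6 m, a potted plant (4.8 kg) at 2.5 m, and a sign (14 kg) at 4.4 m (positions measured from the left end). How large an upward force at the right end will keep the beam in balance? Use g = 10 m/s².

F ≈ 311 N

Sum moments about the left end (the unknown pivot reaction has zero arm there).
Battery pack: 13 × 10 = 130 N down at 0.88 m → arm 0.88 m, τ = 130 × 0.88 = 114.4 N·m clockwise.
Bucket of sand: 23 × 10 = 230 N down at 3.6 m → arm 3.6 m, τ = 230 × 3.6 = 828 N·m clockwise.
Potted plant: 4.8 × 10 = 48 N down at 2.5 m → arm 2.5 m, τ = 48 × 2.5 = 120 N·m clockwise.
Sign: 14 × 10 = 140 N down at 4.4 m → arm 4.4 m, τ = 140 × 4.4 = 616 N·m clockwise.
Net moment of the loads = 1678 N·m clockwise.
The upward force F acts at the right end, arm 5.4 m, giving F × 5.4 counterclockwise.
Setting net torque to zero: F × 5.4 = 1678 → F = 1678 / 5.4 = 311 N.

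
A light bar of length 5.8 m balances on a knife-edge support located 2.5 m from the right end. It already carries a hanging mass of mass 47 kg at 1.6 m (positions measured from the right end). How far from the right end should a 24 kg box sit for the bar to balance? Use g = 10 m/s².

Sum moments about the knife-edge support (at 2.5 m from the right end) (the support reaction has zero arm there).
Hanging mass: 47 × 10 = 470 N down at 1.6 m → arm 0.9 m, τ = 470 × 0.9 = 423 N·m clockwise.
Net moment of existing loads = 423 N·m clockwise.
The box weighs 24 × 10 = 240 N and must supply an equal counterclockwise moment, so its lever arm about the knife-edge support is 423 / 240 = 1.76 m.
That puts it at 2.5 + 1.76 = 4.26 m from the right end.

x ≈ 4.26 m from the right end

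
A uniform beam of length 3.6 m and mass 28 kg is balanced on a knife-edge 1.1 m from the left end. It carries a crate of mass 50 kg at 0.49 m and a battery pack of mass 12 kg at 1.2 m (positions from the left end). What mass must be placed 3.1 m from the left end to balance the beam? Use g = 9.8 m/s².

m ≈ 4.85 kg

Sum moments about the knife-edge (at 1.1 m from the left end) (the support reaction has zero arm there).
Beam weight: 28 × 9.8 = 274.4 N down at 1.8 m → arm 0.7 m, τ = 274.4 × 0.7 = 192.1 N·m clockwise.
Crate: 50 × 9.8 = 490 N down at 0.49 m → arm 0.61 m, τ = 490 × 0.61 = 298.9 N·m counterclockwise.
Battery pack: 12 × 9.8 = 117.6 N down at 1.2 m → arm 0.1 m, τ = 117.6 × 0.1 = 11.76 N·m clockwise.
Net moment of known loads = 95.04 N·m counterclockwise.
An unknown mass m at 3.1 m has arm 2 m; its moment is m·g·2 clockwise.
Balancing moments: m × 9.8 × 2 = 95.04, giving m = 95.04 / (9.8 × 2) = 4.85 kg.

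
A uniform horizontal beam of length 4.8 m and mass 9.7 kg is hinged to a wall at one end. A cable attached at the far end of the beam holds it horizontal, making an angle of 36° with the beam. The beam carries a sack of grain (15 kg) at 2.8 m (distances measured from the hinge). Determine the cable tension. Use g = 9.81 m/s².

T ≈ 227 N

Take moments about the hinge.
Beam weight: 9.7 × 9.81 = 95.16 N down at 2.4 m → arm 2.4 m, τ = 95.16 × 2.4 = 228.4 N·m clockwise.
Sack of grain: 15 × 9.81 = 147.2 N down at 2.8 m → arm 2.8 m, τ = 147.2 × 2.8 = 412.2 N·m clockwise.
Total clockwise load moment = 640.6 N·m.
The cable tension T acts at 4.8 m; only its component perpendicular to the beam, T sinθ, produces torque. sin 36° = 0.5878.
Balancing moments: T × 4.8 × 0.5878 = 640.6, giving T = 640.6 / 2.821 = 227 N.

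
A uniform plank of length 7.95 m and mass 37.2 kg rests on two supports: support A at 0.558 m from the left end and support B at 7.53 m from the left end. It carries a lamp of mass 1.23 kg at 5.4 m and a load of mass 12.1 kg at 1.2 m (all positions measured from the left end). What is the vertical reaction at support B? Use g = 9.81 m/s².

Take moments about support A.
Beam weight: 37.2 × 9.81 = 364.9 N down at 3.975 m → arm 3.417 m, τ = 364.9 × 3.417 = 1247 N·m clockwise.
Lamp: 1.23 × 9.81 = 12.07 N down at 5.4 m → arm 4.842 m, τ = 12.07 × 4.842 = 58.44 N·m clockwise.
Load: 12.1 × 9.81 = 118.7 N down at 1.2 m → arm 0.642 m, τ = 118.7 × 0.642 = 76.21 N·m clockwise.
Net load moment about support A = 1382 N·m clockwise.
Reaction R at support B is upward at 7.53 m, arm 6.972 m → moment R × 6.972 counterclockwise.
Setting net torque to zero: R × 6.972 = 1382 → R = 198 N.

R_B ≈ 198 N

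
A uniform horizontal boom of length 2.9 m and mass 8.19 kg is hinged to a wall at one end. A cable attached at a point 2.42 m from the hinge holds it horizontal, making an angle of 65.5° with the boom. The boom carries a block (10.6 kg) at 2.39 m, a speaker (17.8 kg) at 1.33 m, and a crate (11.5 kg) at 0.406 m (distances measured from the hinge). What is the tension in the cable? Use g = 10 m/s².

Take moments about the hinge.
Beam weight: 8.19 × 10 = 81.9 N down at 1.45 m → arm 1.45 m, τ = 81.9 × 1.45 = 118.8 N·m clockwise.
Block: 10.6 × 10 = 106 N down at 2.39 m → arm 2.39 m, τ = 106 × 2.39 = 253.3 N·m clockwise.
Speaker: 17.8 × 10 = 178 N down at 1.33 m → arm 1.33 m, τ = 178 × 1.33 = 236.7 N·m clockwise.
Crate: 11.5 × 10 = 115 N down at 0.406 m → arm 0.406 m, τ = 115 × 0.406 = 46.69 N·m clockwise.
Total clockwise load moment = 655.5 N·m.
The cable tension T acts at 2.42 m; only its component perpendicular to the boom, T sinθ, produces torque. sin 65.5° = 0.91.
Στ = 0 ⇒ T × 2.42 × 0.91 = 655.5 ⇒ T = 655.5 / 2.202 = 298 N.

T ≈ 298 N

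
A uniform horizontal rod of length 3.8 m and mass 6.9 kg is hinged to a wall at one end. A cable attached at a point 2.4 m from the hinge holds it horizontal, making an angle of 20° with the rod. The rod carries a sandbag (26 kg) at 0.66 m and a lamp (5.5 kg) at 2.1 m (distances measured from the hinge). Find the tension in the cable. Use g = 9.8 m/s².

T ≈ 499 N

About the hinge:
Beam weight: 6.9 × 9.8 = 67.62 N down at 1.9 m → arm 1.9 m, τ = 67.62 × 1.9 = 128.5 N·m clockwise.
Sandbag: 26 × 9.8 = 254.8 N down at 0.66 m → arm 0.66 m, τ = 254.8 × 0.66 = 168.2 N·m clockwise.
Lamp: 5.5 × 9.8 = 53.9 N down at 2.1 m → arm 2.1 m, τ = 53.9 × 2.1 = 113.2 N·m clockwise.
Total clockwise load moment = 409.9 N·m.
The cable tension T acts at 2.4 m; only its component perpendicular to the rod, T sinθ, produces torque. sin 20° = 0.342.
Balancing moments: T × 2.4 × 0.342 = 409.9, giving T = 409.9 / 0.8208 = 499 N.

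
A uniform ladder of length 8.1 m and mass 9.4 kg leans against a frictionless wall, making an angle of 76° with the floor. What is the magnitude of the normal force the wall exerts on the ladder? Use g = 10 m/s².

N_wall ≈ 11.7 N

Choose the foot of the ladder as the axis so the floor normal and friction both act there and drop out.
Ladder weight 9.4×10 = 94 N acts at 4.05 m along the ladder; its horizontal arm is 4.05·cos76° = 0.9798 m → τ = 92.1 N·m clockwise.
Wall normal N acts horizontally at the top; its moment arm is the height L sinθ = 8.1·sin76° = 7.859 m, counterclockwise.
For rotational equilibrium, N × 7.859 = 92.1, so N = 11.7 N.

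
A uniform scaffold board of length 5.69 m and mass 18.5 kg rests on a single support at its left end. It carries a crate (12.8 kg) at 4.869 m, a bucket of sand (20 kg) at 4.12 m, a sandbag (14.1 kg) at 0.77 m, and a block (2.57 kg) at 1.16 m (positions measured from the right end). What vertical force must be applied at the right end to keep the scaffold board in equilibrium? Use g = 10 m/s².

F ≈ 309 N

Taking torques about the left end:
Beam weight: 18.5 × 10 = 185 N down at 2.845 m → arm 2.845 m, τ = 185 × 2.845 = 526.3 N·m clockwise.
Crate: 12.8 × 10 = 128 N down at 4.869 m → arm 0.821 m, τ = 128 × 0.821 = 105.1 N·m clockwise.
Bucket of sand: 20 × 10 = 200 N down at 4.12 m → arm 1.57 m, τ = 200 × 1.57 = 314 N·m clockwise.
Sandbag: 14.1 × 10 = 141 N down at 0.77 m → arm 4.92 m, τ = 141 × 4.92 = 693.7 N·m clockwise.
Block: 2.57 × 10 = 25.7 N down at 1.16 m → arm 4.53 m, τ = 25.7 × 4.53 = 116.4 N·m clockwise.
Net moment of the loads = 1756 N·m clockwise.
The upward force F acts at the right end, arm 5.69 m, giving F × 5.69 counterclockwise.
For rotational equilibrium, F × 5.69 = 1756, so F = 1756 / 5.69 = 309 N.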